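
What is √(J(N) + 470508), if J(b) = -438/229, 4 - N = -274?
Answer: 3*√2741534414/229 ≈ 685.93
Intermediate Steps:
N = 278 (N = 4 - 1*(-274) = 4 + 274 = 278)
J(b) = -438/229 (J(b) = -438*1/229 = -438/229)
√(J(N) + 470508) = √(-438/229 + 470508) = √(107745894/229) = 3*√2741534414/229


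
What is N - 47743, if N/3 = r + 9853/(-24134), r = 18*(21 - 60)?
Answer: -1203085325/24134 ≈ -49850.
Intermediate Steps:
r = -702 (r = 18*(-39) = -702)
N = -50855763/24134 (N = 3*(-702 + 9853/(-24134)) = 3*(-702 + 9853*(-1/24134)) = 3*(-702 - 9853/24134) = 3*(-16951921/24134) = -50855763/24134 ≈ -2107.2)
N - 47743 = -50855763/24134 - 47743 = -1203085325/24134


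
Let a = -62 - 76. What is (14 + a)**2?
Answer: 15376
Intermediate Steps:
a = -138
(14 + a)**2 = (14 - 138)**2 = (-124)**2 = 15376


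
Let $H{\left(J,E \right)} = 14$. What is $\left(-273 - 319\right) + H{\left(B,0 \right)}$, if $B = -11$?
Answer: $-578$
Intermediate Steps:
$\left(-273 - 319\right) + H{\left(B,0 \right)} = \left(-273 - 319\right) + 14 = -592 + 14 = -578$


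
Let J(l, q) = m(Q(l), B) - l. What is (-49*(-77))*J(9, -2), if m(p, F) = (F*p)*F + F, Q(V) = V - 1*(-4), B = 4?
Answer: 765919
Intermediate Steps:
Q(V) = 4 + V (Q(V) = V + 4 = 4 + V)
m(p, F) = F + p*F² (m(p, F) = p*F² + F = F + p*F²)
J(l, q) = 68 + 15*l (J(l, q) = 4*(1 + 4*(4 + l)) - l = 4*(1 + (16 + 4*l)) - l = 4*(17 + 4*l) - l = (68 + 16*l) - l = 68 + 15*l)
(-49*(-77))*J(9, -2) = (-49*(-77))*(68 + 15*9) = 3773*(68 + 135) = 3773*203 = 765919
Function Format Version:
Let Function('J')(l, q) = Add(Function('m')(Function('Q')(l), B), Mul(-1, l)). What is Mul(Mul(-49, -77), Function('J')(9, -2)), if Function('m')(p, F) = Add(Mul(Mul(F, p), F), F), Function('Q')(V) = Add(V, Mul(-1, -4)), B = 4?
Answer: 765919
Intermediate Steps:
Function('Q')(V) = Add(4, V) (Function('Q')(V) = Add(V, 4) = Add(4, V))
Function('m')(p, F) = Add(F, Mul(p, Pow(F, 2))) (Function('m')(p, F) = Add(Mul(p, Pow(F, 2)), F) = Add(F, Mul(p, Pow(F, 2))))
Function('J')(l, q) = Add(68, Mul(15, l)) (Function('J')(l, q) = Add(Mul(4, Add(1, Mul(4, Add(4, l)))), Mul(-1, l)) = Add(Mul(4, Add(1, Add(16, Mul(4, l)))), Mul(-1, l)) = Add(Mul(4, Add(17, Mul(4, l))), Mul(-1, l)) = Add(Add(68, Mul(16, l)), Mul(-1, l)) = Add(68, Mul(15, l)))
Mul(Mul(-49, -77), Function('J')(9, -2)) = Mul(Mul(-49, -77), Add(68, Mul(15, 9))) = Mul(3773, Add(68, 135)) = Mul(3773, 203) = 765919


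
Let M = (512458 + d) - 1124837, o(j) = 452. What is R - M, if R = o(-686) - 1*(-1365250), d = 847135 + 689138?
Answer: 441808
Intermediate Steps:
d = 1536273
M = 923894 (M = (512458 + 1536273) - 1124837 = 2048731 - 1124837 = 923894)
R = 1365702 (R = 452 - 1*(-1365250) = 452 + 1365250 = 1365702)
R - M = 1365702 - 1*923894 = 1365702 - 923894 = 441808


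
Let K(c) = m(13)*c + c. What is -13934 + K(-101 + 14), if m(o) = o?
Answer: -15152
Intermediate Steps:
K(c) = 14*c (K(c) = 13*c + c = 14*c)
-13934 + K(-101 + 14) = -13934 + 14*(-101 + 14) = -13934 + 14*(-87) = -13934 - 1218 = -15152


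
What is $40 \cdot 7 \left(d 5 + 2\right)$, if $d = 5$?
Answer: $7560$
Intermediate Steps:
$40 \cdot 7 \left(d 5 + 2\right) = 40 \cdot 7 \left(5 \cdot 5 + 2\right) = 280 \left(25 + 2\right) = 280 \cdot 27 = 7560$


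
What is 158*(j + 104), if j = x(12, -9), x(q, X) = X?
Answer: 15010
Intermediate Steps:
j = -9
158*(j + 104) = 158*(-9 + 104) = 158*95 = 15010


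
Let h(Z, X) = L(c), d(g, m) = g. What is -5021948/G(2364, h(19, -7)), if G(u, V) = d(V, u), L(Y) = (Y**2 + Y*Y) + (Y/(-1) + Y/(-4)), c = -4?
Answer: -5021948/37 ≈ -1.3573e+5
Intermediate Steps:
L(Y) = 2*Y**2 - 5*Y/4 (L(Y) = (Y**2 + Y**2) + (Y*(-1) + Y*(-1/4)) = 2*Y**2 + (-Y - Y/4) = 2*Y**2 - 5*Y/4)
h(Z, X) = 37 (h(Z, X) = (1/4)*(-4)*(-5 + 8*(-4)) = (1/4)*(-4)*(-5 - 32) = (1/4)*(-4)*(-37) = 37)
G(u, V) = V
-5021948/G(2364, h(19, -7)) = -5021948/37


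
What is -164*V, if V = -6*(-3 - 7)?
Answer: -9840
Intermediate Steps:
V = 60 (V = -6*(-10) = 60)
-164*V = -164*60 = -9840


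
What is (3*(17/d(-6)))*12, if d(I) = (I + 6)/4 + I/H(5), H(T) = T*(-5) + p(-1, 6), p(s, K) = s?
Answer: 2652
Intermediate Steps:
H(T) = -1 - 5*T (H(T) = T*(-5) - 1 = -5*T - 1 = -1 - 5*T)
d(I) = 3/2 + 11*I/52 (d(I) = (I + 6)/4 + I/(-1 - 5*5) = (6 + I)*(¼) + I/(-1 - 25) = (3/2 + I/4) + I/(-26) = (3/2 + I/4) + I*(-1/26) = (3/2 + I/4) - I/26 = 3/2 + 11*I/52)
(3*(17/d(-6)))*12 = (3*(17/(3/2 + (11/52)*(-6))))*12 = (3*(17/(3/2 - 33/26)))*12 = (3*(17/(3/13)))*12 = (3*(17*(13/3)))*12 = (3*(221/3))*12 = 221*12 = 2652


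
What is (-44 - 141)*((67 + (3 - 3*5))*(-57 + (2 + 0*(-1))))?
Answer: 559625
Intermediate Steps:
(-44 - 141)*((67 + (3 - 3*5))*(-57 + (2 + 0*(-1)))) = -185*(67 + (3 - 15))*(-57 + (2 + 0)) = -185*(67 - 12)*(-57 + 2) = -10175*(-55) = -185*(-3025) = 559625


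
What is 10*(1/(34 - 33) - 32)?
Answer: -310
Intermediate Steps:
10*(1/(34 - 33) - 32) = 10*(1/1 - 32) = 10*(1 - 32) = 10*(-31) = -310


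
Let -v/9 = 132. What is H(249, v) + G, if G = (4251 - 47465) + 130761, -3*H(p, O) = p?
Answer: 87464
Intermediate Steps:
v = -1188 (v = -9*132 = -1188)
H(p, O) = -p/3
G = 87547 (G = -43214 + 130761 = 87547)
H(249, v) + G = -1/3*249 + 87547 = -83 + 87547 = 87464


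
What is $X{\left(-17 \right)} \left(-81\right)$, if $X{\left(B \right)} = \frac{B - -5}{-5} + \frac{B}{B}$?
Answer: $- \frac{1377}{5} \approx -275.4$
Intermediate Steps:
$X{\left(B \right)} = - \frac{B}{5}$ ($X{\left(B \right)} = \left(B + 5\right) \left(- \frac{1}{5}\right) + 1 = \left(5 + B\right) \left(- \frac{1}{5}\right) + 1 = \left(-1 - \frac{B}{5}\right) + 1 = - \frac{B}{5}$)
$X{\left(-17 \right)} \left(-81\right) = \left(- \frac{1}{5}\right) \left(-17\right) \left(-81\right) = \frac{17}{5} \left(-81\right) = - \frac{1377}{5}$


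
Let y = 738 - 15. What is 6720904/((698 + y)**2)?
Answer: 6720904/2019241 ≈ 3.3284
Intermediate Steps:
y = 723
6720904/((698 + y)**2) = 6720904/((698 + 723)**2) = 6720904/(1421**2) = 6720904/2019241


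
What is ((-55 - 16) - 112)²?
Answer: 33489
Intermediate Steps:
((-55 - 16) - 112)² = (-71 - 112)² = (-183)² = 33489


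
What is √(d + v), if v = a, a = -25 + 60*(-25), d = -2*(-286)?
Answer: I*√953 ≈ 30.871*I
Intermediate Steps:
d = 572
a = -1525 (a = -25 - 1500 = -1525)
v = -1525
√(d + v) = √(572 - 1525) = √(-953) = I*√953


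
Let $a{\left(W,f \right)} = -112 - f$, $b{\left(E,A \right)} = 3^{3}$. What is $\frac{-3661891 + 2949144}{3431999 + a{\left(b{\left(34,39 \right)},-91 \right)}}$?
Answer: $- \frac{712747}{3431978} \approx -0.20768$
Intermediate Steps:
$b{\left(E,A \right)} = 27$
$\frac{-3661891 + 2949144}{3431999 + a{\left(b{\left(34,39 \right)},-91 \right)}} = \frac{-3661891 + 2949144}{3431999 - 21} = - \frac{712747}{3431999 + \left(-112 + 91\right)} = - \frac{712747}{3431999 - 21} = - \frac{712747}{3431978}$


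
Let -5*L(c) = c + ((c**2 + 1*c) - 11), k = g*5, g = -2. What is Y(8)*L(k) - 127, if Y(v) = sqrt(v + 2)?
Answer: -127 - 69*sqrt(10)/5 ≈ -170.64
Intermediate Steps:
Y(v) = sqrt(2 + v)
k = -10 (k = -2*5 = -10)
L(c) = 11/5 - 2*c/5 - c**2/5 (L(c) = -(c + ((c**2 + 1*c) - 11))/5 = -(c + ((c**2 + c) - 11))/5 = -(c + ((c + c**2) - 11))/5 = -(c + (-11 + c + c**2))/5 = -(-11 + c**2 + 2*c)/5 = 11/5 - 2*c/5 - c**2/5)
Y(8)*L(k) - 127 = sqrt(2 + 8)*(11/5 - 2/5*(-10) - 1/5*(-10)**2) - 127 = sqrt(10)*(11/5 + 4 - 1/5*100) - 127 = sqrt(10)*(11/5 + 4 - 20) - 127 = sqrt(10)*(-69/5) - 127 = -69*sqrt(10)/5 - 127 = -127 - 69*sqrt(10)/5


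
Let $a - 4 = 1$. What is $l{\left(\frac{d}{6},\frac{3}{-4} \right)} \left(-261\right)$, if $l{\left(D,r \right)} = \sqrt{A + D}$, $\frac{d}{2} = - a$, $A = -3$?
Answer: $- 87 i \sqrt{42} \approx - 563.82 i$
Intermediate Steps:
$a = 5$ ($a = 4 + 1 = 5$)
$d = -10$ ($d = 2 \left(\left(-1\right) 5\right) = 2 \left(-5\right) = -10$)
$l{\left(D,r \right)} = \sqrt{-3 + D}$
$l{\left(\frac{d}{6},\frac{3}{-4} \right)} \left(-261\right) = \sqrt{-3 - \frac{10}{6}} \left(-261\right) = \sqrt{-3 - \frac{5}{3}} \left(-261\right) = \sqrt{- \frac{14}{3}} \left(-261\right) = \frac{i \sqrt{42}}{3} \left(-261\right) = - 87 i \sqrt{42}$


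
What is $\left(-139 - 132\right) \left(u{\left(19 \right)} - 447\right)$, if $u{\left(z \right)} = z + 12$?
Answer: $112736$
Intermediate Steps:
$u{\left(z \right)} = 12 + z$
$\left(-139 - 132\right) \left(u{\left(19 \right)} - 447\right) = \left(-139 - 132\right) \left(\left(12 + 19\right) - 447\right) = - 271 \left(31 - 447\right) = \left(-271\right) \left(-416\right) = 112736$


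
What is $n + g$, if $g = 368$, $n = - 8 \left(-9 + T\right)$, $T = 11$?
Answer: $352$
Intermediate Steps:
$n = -16$ ($n = - 8 \left(-9 + 11\right) = \left(-8\right) 2 = -16$)
$n + g = -16 + 368 = 352$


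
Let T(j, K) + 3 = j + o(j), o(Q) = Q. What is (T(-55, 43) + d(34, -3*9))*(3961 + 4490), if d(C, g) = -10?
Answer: -1039473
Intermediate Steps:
T(j, K) = -3 + 2*j (T(j, K) = -3 + (j + j) = -3 + 2*j)
(T(-55, 43) + d(34, -3*9))*(3961 + 4490) = ((-3 + 2*(-55)) - 10)*(3961 + 4490) = ((-3 - 110) - 10)*8451 = (-113 - 10)*8451 = -123*8451 = -1039473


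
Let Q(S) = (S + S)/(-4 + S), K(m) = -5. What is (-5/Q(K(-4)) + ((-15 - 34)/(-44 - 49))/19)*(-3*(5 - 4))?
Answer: 15805/1178 ≈ 13.417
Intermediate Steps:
Q(S) = 2*S/(-4 + S) (Q(S) = (2*S)/(-4 + S) = 2*S/(-4 + S))
(-5/Q(K(-4)) + ((-15 - 34)/(-44 - 49))/19)*(-3*(5 - 4)) = (-5/(2*(-5)/(-4 - 5)) + ((-15 - 34)/(-44 - 49))/19)*(-3*(5 - 4)) = (-5/(2*(-5)/(-9)) - 49/(-93)*(1/19))*(-3*1) = (-5/(2*(-5)*(-1/9)) - 49*(-1/93)*(1/19))*(-3) = (-5/10/9 + (49/93)*(1/19))*(-3) = (-5*9/10 + 49/1767)*(-3) = (-9/2 + 49/1767)*(-3) = -15805/3534*(-3) = 15805/1178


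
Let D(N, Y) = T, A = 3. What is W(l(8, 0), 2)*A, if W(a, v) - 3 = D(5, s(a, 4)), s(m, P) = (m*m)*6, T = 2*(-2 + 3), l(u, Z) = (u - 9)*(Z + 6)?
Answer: 15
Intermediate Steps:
l(u, Z) = (-9 + u)*(6 + Z)
T = 2 (T = 2*1 = 2)
s(m, P) = 6*m**2 (s(m, P) = m**2*6 = 6*m**2)
D(N, Y) = 2
W(a, v) = 5 (W(a, v) = 3 + 2 = 5)
W(l(8, 0), 2)*A = 5*3 = 15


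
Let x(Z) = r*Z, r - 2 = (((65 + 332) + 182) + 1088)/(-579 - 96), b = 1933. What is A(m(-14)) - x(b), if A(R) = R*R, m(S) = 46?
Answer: 2041061/675 ≈ 3023.8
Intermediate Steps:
A(R) = R²
r = -317/675 (r = 2 + (((65 + 332) + 182) + 1088)/(-579 - 96) = 2 + ((397 + 182) + 1088)/(-675) = 2 + (579 + 1088)*(-1/675) = 2 + 1667*(-1/675) = 2 - 1667/675 = -317/675 ≈ -0.46963)
x(Z) = -317*Z/675
A(m(-14)) - x(b) = 46² - (-317)*1933/675 = 2116 - 1*(-612761/675) = 2116 + 612761/675 = 2041061/675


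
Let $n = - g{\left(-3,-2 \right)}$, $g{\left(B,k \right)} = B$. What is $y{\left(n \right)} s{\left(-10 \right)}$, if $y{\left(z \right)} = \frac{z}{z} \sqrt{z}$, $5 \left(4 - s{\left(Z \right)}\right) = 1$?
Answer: $\frac{19 \sqrt{3}}{5} \approx 6.5818$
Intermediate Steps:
$n = 3$ ($n = \left(-1\right) \left(-3\right) = 3$)
$s{\left(Z \right)} = \frac{19}{5}$ ($s{\left(Z \right)} = 4 - \frac{1}{5} = \frac{19}{5}$)
$y{\left(z \right)} = \sqrt{z}$ ($y{\left(z \right)} = 1 \sqrt{z} = \sqrt{z}$)
$y{\left(n \right)} s{\left(-10 \right)} = \sqrt{3} \cdot \frac{19}{5} = \frac{19 \sqrt{3}}{5}$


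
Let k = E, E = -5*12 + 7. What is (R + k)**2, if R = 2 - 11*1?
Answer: 3844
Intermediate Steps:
E = -53 (E = -60 + 7 = -53)
R = -9 (R = 2 - 11 = -9)
k = -53
(R + k)**2 = (-9 - 53)**2 = (-62)**2 = 3844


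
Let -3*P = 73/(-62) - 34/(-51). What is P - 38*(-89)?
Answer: 1887251/558 ≈ 3382.2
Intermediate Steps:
P = 95/558 (P = -(73/(-62) - 34/(-51))/3 = -(73*(-1/62) - 34*(-1/51))/3 = -(-73/62 + 2/3)/3 = -1/3*(-95/186) = 95/558 ≈ 0.17025)
P - 38*(-89) = 95/558 - 38*(-89) = 95/558 + 3382 = 1887251/558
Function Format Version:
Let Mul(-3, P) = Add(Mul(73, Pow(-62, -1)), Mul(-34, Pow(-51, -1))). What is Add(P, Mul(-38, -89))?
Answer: Rational(1887251, 558) ≈ 3382.2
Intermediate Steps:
P = Rational(95, 558) (P = Mul(Rational(-1, 3), Add(Mul(73, Pow(-62, -1)), Mul(-34, Pow(-51, -1)))) = Mul(Rational(-1, 3), Add(Mul(73, Rational(-1, 62)), Mul(-34, Rational(-1, 51)))) = Mul(Rational(-1, 3), Add(Rational(-73, 62), Rational(2, 3))) = Mul(Rational(-1, 3), Rational(-95, 186)) = Rational(95, 558) ≈ 0.17025)
Add(P, Mul(-38, -89)) = Add(Rational(95, 558), Mul(-38, -89)) = Add(Rational(95, 558), 3382) = Rational(1887251, 558)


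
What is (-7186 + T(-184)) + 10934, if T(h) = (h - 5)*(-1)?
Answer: 3937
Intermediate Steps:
T(h) = 5 - h (T(h) = (-5 + h)*(-1) = 5 - h)
(-7186 + T(-184)) + 10934 = (-7186 + (5 - 1*(-184))) + 10934 = (-7186 + (5 + 184)) + 10934 = (-7186 + 189) + 10934 = -6997 + 10934 = 3937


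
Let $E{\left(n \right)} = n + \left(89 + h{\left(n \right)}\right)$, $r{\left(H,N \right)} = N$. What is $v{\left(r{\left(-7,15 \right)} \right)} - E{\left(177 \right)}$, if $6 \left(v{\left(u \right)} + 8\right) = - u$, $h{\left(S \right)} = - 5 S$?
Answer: $\frac{1217}{2} \approx 608.5$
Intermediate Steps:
$v{\left(u \right)} = -8 - \frac{u}{6}$ ($v{\left(u \right)} = -8 + \frac{\left(-1\right) u}{6} = -8 - \frac{u}{6}$)
$E{\left(n \right)} = 89 - 4 n$ ($E{\left(n \right)} = n - \left(-89 + 5 n\right) = 89 - 4 n$)
$v{\left(r{\left(-7,15 \right)} \right)} - E{\left(177 \right)} = \left(-8 - \frac{5}{2}\right) - \left(89 - 708\right) = - \frac{21}{2} - -619 = - \frac{21}{2} + 619 = \frac{1217}{2}$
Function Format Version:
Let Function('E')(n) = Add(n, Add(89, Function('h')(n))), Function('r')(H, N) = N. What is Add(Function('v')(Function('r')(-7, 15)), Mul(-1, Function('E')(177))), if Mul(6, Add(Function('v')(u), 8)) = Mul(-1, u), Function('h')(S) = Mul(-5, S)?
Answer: Rational(1217, 2) ≈ 608.50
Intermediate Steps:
Function('v')(u) = Add(-8, Mul(Rational(-1, 6), u)) (Function('v')(u) = Add(-8, Mul(Rational(1, 6), Mul(-1, u))) = Add(-8, Mul(Rational(-1, 6), u)))
Function('E')(n) = Add(89, Mul(-4, n)) (Function('E')(n) = Add(n, Add(89, Mul(-5, n))) = Add(89, Mul(-4, n)))
Add(Function('v')(Function('r')(-7, 15)), Mul(-1, Function('E')(177))) = Add(Add(-8, Mul(Rational(-1, 6), 15)), Mul(-1, Add(89, Mul(-4, 177)))) = Add(Add(-8, Rational(-5, 2)), Mul(-1, Add(89, -708))) = Add(Rational(-21, 2), Mul(-1, -619)) = Add(Rational(-21, 2), 619) = Rational(1217, 2)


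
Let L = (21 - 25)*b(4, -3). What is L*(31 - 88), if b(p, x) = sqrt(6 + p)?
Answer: 228*sqrt(10) ≈ 721.00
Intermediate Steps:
L = -4*sqrt(10) (L = (21 - 25)*sqrt(6 + 4) = -4*sqrt(10) ≈ -12.649)
L*(31 - 88) = (-4*sqrt(10))*(31 - 88) = -4*sqrt(10)*(-57) = 228*sqrt(10)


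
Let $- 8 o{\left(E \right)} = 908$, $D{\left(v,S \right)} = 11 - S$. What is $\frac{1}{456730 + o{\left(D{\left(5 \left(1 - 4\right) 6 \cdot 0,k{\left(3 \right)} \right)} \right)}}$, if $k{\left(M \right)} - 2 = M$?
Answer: $\frac{2}{913233} \approx 2.19 \cdot 10^{-6}$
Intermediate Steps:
$k{\left(M \right)} = 2 + M$
$o{\left(E \right)} = - \frac{227}{2}$ ($o{\left(E \right)} = \left(- \frac{1}{8}\right) 908 = - \frac{227}{2}$)
$\frac{1}{456730 + o{\left(D{\left(5 \left(1 - 4\right) 6 \cdot 0,k{\left(3 \right)} \right)} \right)}} = \frac{1}{456730 - \frac{227}{2}} = \frac{1}{\frac{913233}{2}} = \frac{2}{913233}$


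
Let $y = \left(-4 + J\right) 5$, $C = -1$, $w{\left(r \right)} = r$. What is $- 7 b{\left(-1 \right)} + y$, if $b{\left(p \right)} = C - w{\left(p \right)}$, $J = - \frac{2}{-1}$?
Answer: $-10$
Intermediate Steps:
$J = 2$ ($J = \left(-2\right) \left(-1\right) = 2$)
$b{\left(p \right)} = -1 - p$
$y = -10$ ($y = \left(-4 + 2\right) 5 = \left(-2\right) 5 = -10$)
$- 7 b{\left(-1 \right)} + y = - 7 \left(-1 - -1\right) - 10 = - 7 \left(-1 + 1\right) - 10 = \left(-7\right) 0 - 10 = 0 - 10 = -10$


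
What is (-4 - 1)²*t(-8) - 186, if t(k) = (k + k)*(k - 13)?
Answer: 8214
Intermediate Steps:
t(k) = 2*k*(-13 + k) (t(k) = (2*k)*(-13 + k) = 2*k*(-13 + k))
(-4 - 1)²*t(-8) - 186 = (-4 - 1)²*(2*(-8)*(-13 - 8)) - 186 = (-5)²*(2*(-8)*(-21)) - 186 = 25*336 - 186 = 8400 - 186 = 8214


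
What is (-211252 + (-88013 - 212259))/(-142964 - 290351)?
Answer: 511524/433315 ≈ 1.1805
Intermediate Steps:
(-211252 + (-88013 - 212259))/(-142964 - 290351) = (-211252 - 300272)/(-433315) = -511524*(-1/433315) = 511524/433315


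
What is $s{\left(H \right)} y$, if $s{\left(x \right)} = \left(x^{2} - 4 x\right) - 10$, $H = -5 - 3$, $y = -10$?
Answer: $-860$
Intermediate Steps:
$H = -8$ ($H = -5 - 3 = -8$)
$s{\left(x \right)} = -10 + x^{2} - 4 x$
$s{\left(H \right)} y = \left(-10 + \left(-8\right)^{2} - -32\right) \left(-10\right) = \left(-10 + 64 + 32\right) \left(-10\right) = 86 \left(-10\right) = -860$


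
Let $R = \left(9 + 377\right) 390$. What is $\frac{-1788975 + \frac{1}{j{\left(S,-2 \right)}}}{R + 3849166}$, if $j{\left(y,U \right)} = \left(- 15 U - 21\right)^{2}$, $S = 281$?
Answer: $- \frac{72453487}{161988093} \approx -0.44728$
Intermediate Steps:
$j{\left(y,U \right)} = \left(-21 - 15 U\right)^{2}$
$R = 150540$ ($R = 386 \cdot 390 = 150540$)
$\frac{-1788975 + \frac{1}{j{\left(S,-2 \right)}}}{R + 3849166} = \frac{-1788975 + \frac{1}{9 \left(7 + 5 \left(-2\right)\right)^{2}}}{150540 + 3849166} = \frac{-1788975 + \frac{1}{9 \left(7 - 10\right)^{2}}}{3999706} = \left(-1788975 + \frac{1}{9 \left(-3\right)^{2}}\right) \frac{1}{3999706} = \left(-1788975 + \frac{1}{9 \cdot 9}\right) \frac{1}{3999706} = \left(-1788975 + \frac{1}{81}\right) \frac{1}{3999706} = \left(- \frac{144906974}{81}\right) \frac{1}{3999706} = - \frac{72453487}{161988093}$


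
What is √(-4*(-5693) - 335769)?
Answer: I*√312997 ≈ 559.46*I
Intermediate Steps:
√(-4*(-5693) - 335769) = √(22772 - 335769) = √(-312997) = I*√312997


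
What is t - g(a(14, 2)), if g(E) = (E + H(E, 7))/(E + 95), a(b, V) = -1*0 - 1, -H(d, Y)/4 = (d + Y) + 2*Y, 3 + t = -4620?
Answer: -434481/94 ≈ -4622.1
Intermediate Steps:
t = -4623 (t = -3 - 4620 = -4623)
H(d, Y) = -12*Y - 4*d (H(d, Y) = -4*((d + Y) + 2*Y) = -4*((Y + d) + 2*Y) = -4*(d + 3*Y) = -12*Y - 4*d)
a(b, V) = -1 (a(b, V) = 0 - 1 = -1)
g(E) = (-84 - 3*E)/(95 + E) (g(E) = (E + (-12*7 - 4*E))/(E + 95) = (E + (-84 - 4*E))/(95 + E) = (-84 - 3*E)/(95 + E))
t - g(a(14, 2)) = -4623 - 3*(-28 - 1*(-1))/(95 - 1) = -4623 - 3*(-28 + 1)/94 = -4623 - 3*(-27)/94 = -4623 - 1*(-81/94) = -4623 + 81/94 = -434481/94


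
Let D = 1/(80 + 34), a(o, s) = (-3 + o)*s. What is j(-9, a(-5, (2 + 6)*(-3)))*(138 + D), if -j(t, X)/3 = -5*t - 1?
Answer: -346126/19 ≈ -18217.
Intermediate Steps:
a(o, s) = s*(-3 + o)
j(t, X) = 3 + 15*t (j(t, X) = -3*(-5*t - 1) = -3*(-1 - 5*t) = 3 + 15*t)
D = 1/114 ≈ 0.0087719
j(-9, a(-5, (2 + 6)*(-3)))*(138 + D) = (3 + 15*(-9))*(138 + 1/114) = (3 - 135)*(15733/114) = -132*15733/114 = -346126/19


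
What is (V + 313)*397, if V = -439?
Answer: -50022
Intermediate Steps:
(V + 313)*397 = (-439 + 313)*397 = -126*397 = -50022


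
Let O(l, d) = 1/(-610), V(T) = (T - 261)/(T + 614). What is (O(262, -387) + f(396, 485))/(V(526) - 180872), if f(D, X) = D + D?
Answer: -55075566/12577822715 ≈ -0.0043788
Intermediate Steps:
V(T) = (-261 + T)/(614 + T)
f(D, X) = 2*D
O(l, d) = -1/610
(O(262, -387) + f(396, 485))/(V(526) - 180872) = (-1/610 + 2*396)/((-261 + 526)/(614 + 526) - 180872) = (-1/610 + 792)/(265/1140 - 180872) = 483119/(610*((1/1140)*265 - 180872)) = 483119/(610*(53/228 - 180872)) = 483119/(610*(-41238763/228)) = (483119/610)*(-228/41238763) = -55075566/12577822715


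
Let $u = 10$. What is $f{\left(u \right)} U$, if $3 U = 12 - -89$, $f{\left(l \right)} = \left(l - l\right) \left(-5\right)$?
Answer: $0$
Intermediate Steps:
$f{\left(l \right)} = 0$ ($f{\left(l \right)} = 0 \left(-5\right) = 0$)
$U = \frac{101}{3}$ ($U = \frac{12 - -89}{3} = \frac{12 + 89}{3} = \frac{1}{3} \cdot 101 = \frac{101}{3} \approx 33.667$)
$f{\left(u \right)} U = 0 \cdot \frac{101}{3} = 0$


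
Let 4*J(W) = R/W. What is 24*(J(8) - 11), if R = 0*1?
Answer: -264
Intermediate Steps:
R = 0
J(W) = 0 (J(W) = (0/W)/4 = (¼)*0 = 0)
24*(J(8) - 11) = 24*(0 - 11) = 24*(-11) = -264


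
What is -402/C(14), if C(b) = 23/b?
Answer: -5628/23 ≈ -244.70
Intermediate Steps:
-402/C(14) = -402/(23/14) = -402/(23*(1/14)) = -402/23/14 = -402*14/23 = -5628/23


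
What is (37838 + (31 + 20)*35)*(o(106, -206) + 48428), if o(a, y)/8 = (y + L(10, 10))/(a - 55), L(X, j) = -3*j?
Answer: 97787186620/51 ≈ 1.9174e+9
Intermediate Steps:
o(a, y) = 8*(-30 + y)/(-55 + a) (o(a, y) = 8*((y - 3*10)/(a - 55)) = 8*((y - 30)/(-55 + a)) = 8*((-30 + y)/(-55 + a)) = 8*(-30 + y)/(-55 + a))
(37838 + (31 + 20)*35)*(o(106, -206) + 48428) = (37838 + (31 + 20)*35)*(8*(-30 - 206)/(-55 + 106) + 48428) = (37838 + 51*35)*(8*(-236)/51 + 48428) = (37838 + 1785)*(8*(1/51)*(-236) + 48428) = 39623*(-1888/51 + 48428) = 39623*(2467940/51) = 97787186620/51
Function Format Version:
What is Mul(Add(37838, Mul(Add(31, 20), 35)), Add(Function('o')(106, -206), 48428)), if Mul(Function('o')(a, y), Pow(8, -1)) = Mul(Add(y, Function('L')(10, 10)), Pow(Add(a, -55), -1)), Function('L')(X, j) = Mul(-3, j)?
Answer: Rational(97787186620, 51) ≈ 1.9174e+9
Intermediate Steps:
Function('o')(a, y) = Mul(8, Pow(Add(-55, a), -1), Add(-30, y)) (Function('o')(a, y) = Mul(8, Mul(Add(y, Mul(-3, 10)), Pow(Add(a, -55), -1))) = Mul(8, Mul(Add(y, -30), Pow(Add(-55, a), -1))) = Mul(8, Mul(Add(-30, y), Pow(Add(-55, a), -1))) = Mul(8, Mul(Pow(Add(-55, a), -1), Add(-30, y))) = Mul(8, Pow(Add(-55, a), -1), Add(-30, y)))
Mul(Add(37838, Mul(Add(31, 20), 35)), Add(Function('o')(106, -206), 48428)) = Mul(Add(37838, Mul(Add(31, 20), 35)), Add(Mul(8, Pow(Add(-55, 106), -1), Add(-30, -206)), 48428)) = Mul(Add(37838, Mul(51, 35)), Add(Mul(8, Pow(51, -1), -236), 48428)) = Mul(Add(37838, 1785), Add(Mul(8, Rational(1, 51), -236), 48428)) = Mul(39623, Add(Rational(-1888, 51), 48428)) = Mul(39623, Rational(2467940, 51)) = Rational(97787186620, 51)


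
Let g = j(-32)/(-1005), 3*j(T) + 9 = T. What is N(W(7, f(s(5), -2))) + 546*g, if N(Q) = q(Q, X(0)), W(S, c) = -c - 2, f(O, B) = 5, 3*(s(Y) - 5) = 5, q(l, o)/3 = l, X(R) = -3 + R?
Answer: -13643/1005 ≈ -13.575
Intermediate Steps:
q(l, o) = 3*l
j(T) = -3 + T/3
s(Y) = 20/3 (s(Y) = 5 + (⅓)*5 = 5 + 5/3 = 20/3)
W(S, c) = -2 - c
N(Q) = 3*Q
g = 41/3015 (g = (-3 + (⅓)*(-32))/(-1005) = (-3 - 32/3)*(-1/1005) = -41/3*(-1/1005) = 41/3015 ≈ 0.013599)
N(W(7, f(s(5), -2))) + 546*g = 3*(-2 - 1*5) + 546*(41/3015) = 3*(-2 - 5) + 7462/1005 = 3*(-7) + 7462/1005 = -21 + 7462/1005 = -13643/1005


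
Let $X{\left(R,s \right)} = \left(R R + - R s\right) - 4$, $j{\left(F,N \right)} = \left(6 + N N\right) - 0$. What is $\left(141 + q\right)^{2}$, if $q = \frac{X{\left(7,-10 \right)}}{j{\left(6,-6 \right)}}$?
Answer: $\frac{36445369}{1764} \approx 20661.0$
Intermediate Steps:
$j{\left(F,N \right)} = 6 + N^{2}$ ($j{\left(F,N \right)} = \left(6 + N^{2}\right) + 0 = 6 + N^{2}$)
$X{\left(R,s \right)} = -4 + R^{2} - R s$ ($X{\left(R,s \right)} = \left(R^{2} - R s\right) - 4 = -4 + R^{2} - R s$)
$q = \frac{115}{42}$ ($q = \frac{-4 + 7^{2} - 7 \left(-10\right)}{6 + \left(-6\right)^{2}} = \frac{-4 + 49 + 70}{6 + 36} = \frac{115}{42} \approx 2.7381$)
$\left(141 + q\right)^{2} = \left(141 + \frac{115}{42}\right)^{2} = \left(\frac{6037}{42}\right)^{2} = \frac{36445369}{1764}$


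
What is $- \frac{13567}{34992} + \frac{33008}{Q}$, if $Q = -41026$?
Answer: $- \frac{855807839}{717790896} \approx -1.1923$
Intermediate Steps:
$- \frac{13567}{34992} + \frac{33008}{Q} = - \frac{13567}{34992} + \frac{33008}{-41026} = \left(-13567\right) \frac{1}{34992} + 33008 \left(- \frac{1}{41026}\right) = - \frac{13567}{34992} - \frac{16504}{20513} = - \frac{855807839}{717790896}$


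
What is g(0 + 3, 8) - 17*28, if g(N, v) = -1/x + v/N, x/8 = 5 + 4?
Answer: -34081/72 ≈ -473.35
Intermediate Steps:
x = 72 (x = 8*(5 + 4) = 8*9 = 72)
g(N, v) = -1/72 + v/N
g(0 + 3, 8) - 17*28 = (8 - (0 + 3)/72)/(0 + 3) - 17*28 = (8 - 1/72*3)/3 - 476 = (8 - 1/24)/3 - 476 = (⅓)*(191/24) - 476 = 191/72 - 476 = -34081/72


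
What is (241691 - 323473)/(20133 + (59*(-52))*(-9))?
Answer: -81782/47745 ≈ -1.7129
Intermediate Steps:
(241691 - 323473)/(20133 + (59*(-52))*(-9)) = -81782/(20133 - 3068*(-9)) = -81782/(20133 + 27612) = -81782/47745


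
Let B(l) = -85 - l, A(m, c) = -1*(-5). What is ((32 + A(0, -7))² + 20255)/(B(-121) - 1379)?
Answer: -1272/79 ≈ -16.101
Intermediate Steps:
A(m, c) = 5
((32 + A(0, -7))² + 20255)/(B(-121) - 1379) = ((32 + 5)² + 20255)/((-85 - 1*(-121)) - 1379) = (37² + 20255)/((-85 + 121) - 1379) = (1369 + 20255)/(36 - 1379) = 21624/(-1343) = 21624*(-1/1343) = -1272/79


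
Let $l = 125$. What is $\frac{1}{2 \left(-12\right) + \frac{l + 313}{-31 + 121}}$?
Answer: $- \frac{15}{287} \approx -0.052265$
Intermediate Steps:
$\frac{1}{2 \left(-12\right) + \frac{l + 313}{-31 + 121}} = \frac{1}{2 \left(-12\right) + \frac{125 + 313}{-31 + 121}} = \frac{1}{-24 + \frac{438}{90}} = \frac{1}{-24 + 438 \cdot \frac{1}{90}} = \frac{1}{-24 + \frac{73}{15}} = \frac{1}{- \frac{287}{15}} = - \frac{15}{287}$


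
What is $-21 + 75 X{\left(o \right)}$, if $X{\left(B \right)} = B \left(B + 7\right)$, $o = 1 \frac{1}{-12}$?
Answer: $- \frac{3083}{48} \approx -64.229$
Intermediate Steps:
$o = - \frac{1}{12}$ ($o = 1 \left(- \frac{1}{12}\right) = - \frac{1}{12} \approx -0.083333$)
$X{\left(B \right)} = B \left(7 + B\right)$
$-21 + 75 X{\left(o \right)} = -21 + 75 \left(- \frac{7 - \frac{1}{12}}{12}\right) = -21 + 75 \left(\left(- \frac{1}{12}\right) \frac{83}{12}\right) = -21 + 75 \left(- \frac{83}{144}\right) = -21 - \frac{2075}{48} = - \frac{3083}{48}$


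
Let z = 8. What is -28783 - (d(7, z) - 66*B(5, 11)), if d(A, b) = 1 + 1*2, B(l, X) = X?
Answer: -28060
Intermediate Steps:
d(A, b) = 3 (d(A, b) = 1 + 2 = 3)
-28783 - (d(7, z) - 66*B(5, 11)) = -28783 - (3 - 66*11) = -28783 - (3 - 726) = -28783 - 1*(-723) = -28783 + 723 = -28060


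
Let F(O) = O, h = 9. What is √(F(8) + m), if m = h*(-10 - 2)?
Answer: 10*I ≈ 10.0*I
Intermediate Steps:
m = -108 (m = 9*(-10 - 2) = 9*(-12) = -108)
√(F(8) + m) = √(8 - 108) = √(-100) = 10*I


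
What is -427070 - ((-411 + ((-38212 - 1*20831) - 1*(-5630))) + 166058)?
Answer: -539304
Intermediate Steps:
-427070 - ((-411 + ((-38212 - 1*20831) - 1*(-5630))) + 166058) = -427070 - ((-411 + ((-38212 - 20831) + 5630)) + 166058) = -427070 - ((-411 + (-59043 + 5630)) + 166058) = -427070 - ((-411 - 53413) + 166058) = -427070 - (-53824 + 166058) = -427070 - 1*112234 = -427070 - 112234 = -539304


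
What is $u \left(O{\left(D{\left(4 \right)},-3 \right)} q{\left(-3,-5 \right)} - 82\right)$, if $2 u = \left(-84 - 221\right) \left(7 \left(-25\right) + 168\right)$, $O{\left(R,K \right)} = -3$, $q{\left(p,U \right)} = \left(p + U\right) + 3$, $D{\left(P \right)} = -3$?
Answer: $- \frac{143045}{2} \approx -71523.0$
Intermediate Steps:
$q{\left(p,U \right)} = 3 + U + p$ ($q{\left(p,U \right)} = \left(U + p\right) + 3 = 3 + U + p$)
$u = \frac{2135}{2}$ ($u = \frac{\left(-84 - 221\right) \left(7 \left(-25\right) + 168\right)}{2} = \frac{\left(-305\right) \left(-175 + 168\right)}{2} = \frac{\left(-305\right) \left(-7\right)}{2} = \frac{1}{2} \cdot 2135 = \frac{2135}{2} \approx 1067.5$)
$u \left(O{\left(D{\left(4 \right)},-3 \right)} q{\left(-3,-5 \right)} - 82\right) = \frac{2135 \left(- 3 \left(3 - 5 - 3\right) - 82\right)}{2} = \frac{2135 \left(\left(-3\right) \left(-5\right) - 82\right)}{2} = \frac{2135 \left(15 - 82\right)}{2} = \frac{2135}{2} \left(-67\right) = - \frac{143045}{2}$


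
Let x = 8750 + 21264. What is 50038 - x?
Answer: 20024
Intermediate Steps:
x = 30014
50038 - x = 50038 - 1*30014 = 50038 - 30014 = 20024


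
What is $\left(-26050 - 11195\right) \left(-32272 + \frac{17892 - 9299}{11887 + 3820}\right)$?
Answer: $\frac{18879032796195}{15707} \approx 1.202 \cdot 10^{9}$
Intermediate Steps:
$\left(-26050 - 11195\right) \left(-32272 + \frac{17892 - 9299}{11887 + 3820}\right) = - 37245 \left(-32272 + \frac{8593}{15707}\right) = \left(-37245\right) \left(- \frac{506887711}{15707}\right) = \frac{18879032796195}{15707}$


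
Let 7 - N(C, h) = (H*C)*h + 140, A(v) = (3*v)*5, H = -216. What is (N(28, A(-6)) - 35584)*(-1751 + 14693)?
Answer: -7506838854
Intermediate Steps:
A(v) = 15*v
N(C, h) = -133 + 216*C*h (N(C, h) = 7 - ((-216*C)*h + 140) = 7 - (-216*C*h + 140) = 7 - (140 - 216*C*h) = 7 + (-140 + 216*C*h) = -133 + 216*C*h)
(N(28, A(-6)) - 35584)*(-1751 + 14693) = ((-133 + 216*28*(15*(-6))) - 35584)*(-1751 + 14693) = ((-133 + 216*28*(-90)) - 35584)*12942 = ((-133 - 544320) - 35584)*12942 = (-544453 - 35584)*12942 = -580037*12942 = -7506838854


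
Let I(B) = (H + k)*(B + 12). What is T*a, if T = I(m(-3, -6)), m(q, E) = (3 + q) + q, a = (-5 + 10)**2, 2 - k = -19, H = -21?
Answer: 0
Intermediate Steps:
k = 21 (k = 2 - 1*(-19) = 2 + 19 = 21)
a = 25 (a = 5**2 = 25)
m(q, E) = 3 + 2*q
I(B) = 0 (I(B) = (-21 + 21)*(B + 12) = 0*(12 + B) = 0)
T = 0
T*a = 0*25 = 0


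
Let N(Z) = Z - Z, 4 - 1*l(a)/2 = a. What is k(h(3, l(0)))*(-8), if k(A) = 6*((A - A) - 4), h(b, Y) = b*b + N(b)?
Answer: 192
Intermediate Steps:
l(a) = 8 - 2*a
N(Z) = 0
h(b, Y) = b² (h(b, Y) = b*b + 0 = b² + 0 = b²)
k(A) = -24 (k(A) = 6*(0 - 4) = 6*(-4) = -24)
k(h(3, l(0)))*(-8) = -24*(-8) = 192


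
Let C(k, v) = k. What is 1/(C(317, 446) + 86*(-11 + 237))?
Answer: 1/19753 ≈ 5.0625e-5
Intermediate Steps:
1/(C(317, 446) + 86*(-11 + 237)) = 1/(317 + 86*(-11 + 237)) = 1/(317 + 86*226) = 1/(317 + 19436) = 1/19753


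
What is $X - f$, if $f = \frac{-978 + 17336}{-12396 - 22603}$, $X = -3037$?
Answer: $- \frac{106275605}{34999} \approx -3036.5$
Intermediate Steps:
$f = - \frac{16358}{34999}$ ($f = \frac{16358}{-34999} = 16358 \left(- \frac{1}{34999}\right) = - \frac{16358}{34999} \approx -0.46738$)
$X - f = -3037 - - \frac{16358}{34999} = -3037 + \frac{16358}{34999} = - \frac{106275605}{34999}$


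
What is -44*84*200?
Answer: -739200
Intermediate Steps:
-44*84*200 = -3696*200 = -739200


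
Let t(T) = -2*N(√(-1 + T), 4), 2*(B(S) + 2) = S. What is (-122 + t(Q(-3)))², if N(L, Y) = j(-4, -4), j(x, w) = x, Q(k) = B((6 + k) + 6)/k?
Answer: 12996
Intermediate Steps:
B(S) = -2 + S/2
Q(k) = (4 + k/2)/k (Q(k) = (-2 + ((6 + k) + 6)/2)/k = (-2 + (12 + k)/2)/k = (-2 + (6 + k/2))/k = (4 + k/2)/k)
N(L, Y) = -4
t(T) = 8 (t(T) = -2*(-4) = 8)
(-122 + t(Q(-3)))² = (-122 + 8)² = (-114)² = 12996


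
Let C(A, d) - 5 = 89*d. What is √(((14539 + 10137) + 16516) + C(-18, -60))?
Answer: √35857 ≈ 189.36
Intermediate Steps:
C(A, d) = 5 + 89*d
√(((14539 + 10137) + 16516) + C(-18, -60)) = √(((14539 + 10137) + 16516) + (5 + 89*(-60))) = √((24676 + 16516) + (5 - 5340)) = √(41192 - 5335) = √35857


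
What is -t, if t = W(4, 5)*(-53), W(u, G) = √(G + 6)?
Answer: 53*√11 ≈ 175.78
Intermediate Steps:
W(u, G) = √(6 + G)
t = -53*√11 (t = √(6 + 5)*(-53) = √11*(-53) = -53*√11 ≈ -175.78)
-t = -(-53)*√11 = 53*√11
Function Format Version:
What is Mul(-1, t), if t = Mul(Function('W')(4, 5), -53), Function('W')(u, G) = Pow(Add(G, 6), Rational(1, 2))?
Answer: Mul(53, Pow(11, Rational(1, 2))) ≈ 175.78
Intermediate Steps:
Function('W')(u, G) = Pow(Add(6, G), Rational(1, 2))
t = Mul(-53, Pow(11, Rational(1, 2))) (t = Mul(Pow(Add(6, 5), Rational(1, 2)), -53) = Mul(Pow(11, Rational(1, 2)), -53) = Mul(-53, Pow(11, Rational(1, 2))) ≈ -175.78)
Mul(-1, t) = Mul(-1, Mul(-53, Pow(11, Rational(1, 2)))) = Mul(53, Pow(11, Rational(1, 2)))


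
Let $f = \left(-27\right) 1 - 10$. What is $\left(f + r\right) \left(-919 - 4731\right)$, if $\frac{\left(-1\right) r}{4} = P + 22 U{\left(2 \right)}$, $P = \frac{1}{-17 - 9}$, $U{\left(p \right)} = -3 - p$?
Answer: $- \frac{29611650}{13} \approx -2.2778 \cdot 10^{6}$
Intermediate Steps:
$f = -37$ ($f = -27 - 10 = -37$)
$P = - \frac{1}{26}$ ($P = \frac{1}{-26} = - \frac{1}{26} \approx -0.038462$)
$r = \frac{5722}{13}$ ($r = - 4 \left(- \frac{1}{26} + 22 \left(-3 - 2\right)\right) = - 4 \left(- \frac{1}{26} + 22 \left(-5\right)\right) = - 4 \left(- \frac{1}{26} - 110\right) = \left(-4\right) \left(- \frac{2861}{26}\right) = \frac{5722}{13} \approx 440.15$)
$\left(f + r\right) \left(-919 - 4731\right) = \left(-37 + \frac{5722}{13}\right) \left(-919 - 4731\right) = \frac{5241}{13} \left(-5650\right) = - \frac{29611650}{13}$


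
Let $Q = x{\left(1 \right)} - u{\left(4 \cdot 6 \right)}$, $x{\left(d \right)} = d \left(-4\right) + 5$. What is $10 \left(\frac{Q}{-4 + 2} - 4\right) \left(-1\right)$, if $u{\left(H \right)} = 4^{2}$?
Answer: $-35$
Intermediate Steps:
$u{\left(H \right)} = 16$
$x{\left(d \right)} = 5 - 4 d$ ($x{\left(d \right)} = - 4 d + 5 = 5 - 4 d$)
$Q = -15$ ($Q = \left(5 - 4\right) - 16 = 1 - 16 = -15$)
$10 \left(\frac{Q}{-4 + 2} - 4\right) \left(-1\right) = 10 \left(- \frac{15}{-4 + 2} - 4\right) \left(-1\right) = 10 \left(- \frac{15}{-2} - 4\right) \left(-1\right) = 10 \left(\left(-15\right) \left(- \frac{1}{2}\right) - 4\right) \left(-1\right) = 10 \left(\frac{15}{2} - 4\right) \left(-1\right) = 10 \cdot \frac{7}{2} \left(-1\right) = 35 \left(-1\right) = -35$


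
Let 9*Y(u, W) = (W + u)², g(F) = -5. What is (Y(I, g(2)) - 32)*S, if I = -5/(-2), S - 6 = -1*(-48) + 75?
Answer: -48461/12 ≈ -4038.4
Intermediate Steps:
S = 129 (S = 6 + (-1*(-48) + 75) = 6 + (48 + 75) = 6 + 123 = 129)
I = 5/2 (I = -5*(-½) = 5/2 ≈ 2.5000)
Y(u, W) = (W + u)²/9
(Y(I, g(2)) - 32)*S = ((-5 + 5/2)²/9 - 32)*129 = ((-5/2)²/9 - 32)*129 = ((⅑)*(25/4) - 32)*129 = (25/36 - 32)*129 = -1127/36*129 = -48461/12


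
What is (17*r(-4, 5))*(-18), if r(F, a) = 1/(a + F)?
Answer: -306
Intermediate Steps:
r(F, a) = 1/(F + a)
(17*r(-4, 5))*(-18) = (17/(-4 + 5))*(-18) = (17/1)*(-18) = (17*1)*(-18) = 17*(-18) = -306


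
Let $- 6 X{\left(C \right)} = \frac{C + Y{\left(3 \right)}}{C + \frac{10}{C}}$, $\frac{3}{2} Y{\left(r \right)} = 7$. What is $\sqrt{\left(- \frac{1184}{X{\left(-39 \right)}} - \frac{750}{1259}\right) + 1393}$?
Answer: $\frac{\sqrt{27041061538444759}}{1685801} \approx 97.545$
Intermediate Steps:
$Y{\left(r \right)} = \frac{14}{3}$ ($Y{\left(r \right)} = \frac{2}{3} \cdot 7 = \frac{14}{3}$)
$X{\left(C \right)} = - \frac{\frac{14}{3} + C}{6 \left(C + \frac{10}{C}\right)}$ ($X{\left(C \right)} = - \frac{\left(C + \frac{14}{3}\right) \frac{1}{C + \frac{10}{C}}}{6} = - \frac{\left(\frac{14}{3} + C\right) \frac{1}{C + \frac{10}{C}}}{6} = - \frac{\frac{1}{C + \frac{10}{C}} \left(\frac{14}{3} + C\right)}{6} = - \frac{\frac{14}{3} + C}{6 \left(C + \frac{10}{C}\right)}$)
$\sqrt{\left(- \frac{1184}{X{\left(-39 \right)}} - \frac{750}{1259}\right) + 1393} = \sqrt{\left(- \frac{1184}{\left(-1\right) \left(-39\right) \frac{1}{180 + 18 \left(-39\right)^{2}} \left(14 + 3 \left(-39\right)\right)} - \frac{750}{1259}\right) + 1393} = \sqrt{\left(- \frac{1184}{\left(-1\right) \left(-39\right) \frac{1}{180 + 18 \cdot 1521} \left(14 - 117\right)} - \frac{750}{1259}\right) + 1393} = \sqrt{\left(- \frac{1184}{\left(-1\right) \left(-39\right) \frac{1}{180 + 27378} \left(-103\right)} - \frac{750}{1259}\right) + 1393} = \sqrt{\left(- \frac{1184}{\left(-1\right) \left(-39\right) \frac{1}{27558} \left(-103\right)} - \frac{750}{1259}\right) + 1393} = \sqrt{\left(- \frac{1184}{- \frac{1339}{9186}} - \frac{750}{1259}\right) + 1393} = \sqrt{\left(\left(-1184\right) \left(- \frac{9186}{1339}\right) - \frac{750}{1259}\right) + 1393} = \sqrt{\left(\frac{10876224}{1339} - \frac{750}{1259}\right) + 1393} = \sqrt{\frac{13692161766}{1685801} + 1393} = \sqrt{\frac{16040482559}{1685801}} = \frac{\sqrt{27041061538444759}}{1685801}$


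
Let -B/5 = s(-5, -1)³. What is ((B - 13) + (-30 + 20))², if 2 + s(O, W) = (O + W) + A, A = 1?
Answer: 2862864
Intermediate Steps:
s(O, W) = -1 + O + W (s(O, W) = -2 + ((O + W) + 1) = -2 + (1 + O + W) = -1 + O + W)
B = 1715 (B = -5*(-1 - 5 - 1)³ = -5*(-7)³ = -5*(-343) = 1715)
((B - 13) + (-30 + 20))² = ((1715 - 13) + (-30 + 20))² = (1702 - 10)² = 1692² = 2862864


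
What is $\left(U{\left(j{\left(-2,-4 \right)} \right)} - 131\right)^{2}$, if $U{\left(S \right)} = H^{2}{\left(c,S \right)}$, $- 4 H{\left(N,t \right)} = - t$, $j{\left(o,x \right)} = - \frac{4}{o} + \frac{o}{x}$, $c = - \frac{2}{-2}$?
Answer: $\frac{69872881}{4096} \approx 17059.0$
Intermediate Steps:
$c = 1$ ($c = \left(-2\right) \left(- \frac{1}{2}\right) = 1$)
$H{\left(N,t \right)} = \frac{t}{4}$ ($H{\left(N,t \right)} = - \frac{\left(-1\right) t}{4} = \frac{t}{4}$)
$U{\left(S \right)} = \frac{S^{2}}{16}$ ($U{\left(S \right)} = \left(\frac{S}{4}\right)^{2} = \frac{S^{2}}{16}$)
$\left(U{\left(j{\left(-2,-4 \right)} \right)} - 131\right)^{2} = \left(\frac{\left(- \frac{4}{-2} - \frac{2}{-4}\right)^{2}}{16} - 131\right)^{2} = \left(\frac{\left(\left(-4\right) \left(- \frac{1}{2}\right) - - \frac{1}{2}\right)^{2}}{16} - 131\right)^{2} = \left(\frac{\left(2 + \frac{1}{2}\right)^{2}}{16} - 131\right)^{2} = \left(\frac{\left(\frac{5}{2}\right)^{2}}{16} - 131\right)^{2} = \left(\frac{1}{16} \cdot \frac{25}{4} - 131\right)^{2} = \left(\frac{25}{64} - 131\right)^{2} = \left(- \frac{8359}{64}\right)^{2} = \frac{69872881}{4096}$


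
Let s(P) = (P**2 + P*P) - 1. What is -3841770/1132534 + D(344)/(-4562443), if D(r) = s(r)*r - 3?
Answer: -54866454765262/2583560910281 ≈ -21.237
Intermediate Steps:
s(P) = -1 + 2*P**2 (s(P) = (P**2 + P**2) - 1 = 2*P**2 - 1 = -1 + 2*P**2)
D(r) = -3 + r*(-1 + 2*r**2) (D(r) = (-1 + 2*r**2)*r - 3 = r*(-1 + 2*r**2) - 3 = -3 + r*(-1 + 2*r**2))
-3841770/1132534 + D(344)/(-4562443) = -3841770/1132534 + (-3 - 1*344 + 2*344**3)/(-4562443) = -3841770*1/1132534 + (-3 - 344 + 2*40707584)*(-1/4562443) = -1920885/566267 + (-3 - 344 + 81415168)*(-1/4562443) = -1920885/566267 + 81414821*(-1/4562443) = -1920885/566267 - 81414821/4562443 = -54866454765262/2583560910281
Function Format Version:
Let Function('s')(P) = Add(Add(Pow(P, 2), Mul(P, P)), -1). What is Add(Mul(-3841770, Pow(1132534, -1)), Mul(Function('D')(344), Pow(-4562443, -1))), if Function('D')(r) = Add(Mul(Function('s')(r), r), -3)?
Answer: Rational(-54866454765262, 2583560910281) ≈ -21.237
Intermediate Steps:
Function('s')(P) = Add(-1, Mul(2, Pow(P, 2))) (Function('s')(P) = Add(Add(Pow(P, 2), Pow(P, 2)), -1) = Add(Mul(2, Pow(P, 2)), -1) = Add(-1, Mul(2, Pow(P, 2))))
Function('D')(r) = Add(-3, Mul(r, Add(-1, Mul(2, Pow(r, 2))))) (Function('D')(r) = Add(Mul(Add(-1, Mul(2, Pow(r, 2))), r), -3) = Add(Mul(r, Add(-1, Mul(2, Pow(r, 2)))), -3) = Add(-3, Mul(r, Add(-1, Mul(2, Pow(r, 2))))))
Add(Mul(-3841770, Pow(1132534, -1)), Mul(Function('D')(344), Pow(-4562443, -1))) = Add(Mul(-3841770, Pow(1132534, -1)), Mul(Add(-3, Mul(-1, 344), Mul(2, Pow(344, 3))), Pow(-4562443, -1))) = Add(Mul(-3841770, Rational(1, 1132534)), Mul(Add(-3, -344, Mul(2, 40707584)), Rational(-1, 4562443))) = Add(Rational(-1920885, 566267), Mul(Add(-3, -344, 81415168), Rational(-1, 4562443))) = Add(Rational(-1920885, 566267), Mul(81414821, Rational(-1, 4562443))) = Add(Rational(-1920885, 566267), Rational(-81414821, 4562443)) = Rational(-54866454765262, 2583560910281)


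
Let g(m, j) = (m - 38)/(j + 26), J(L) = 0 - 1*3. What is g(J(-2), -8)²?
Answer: 1681/324 ≈ 5.1883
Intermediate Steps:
J(L) = -3 (J(L) = 0 - 3 = -3)
g(m, j) = (-38 + m)/(26 + j)
g(J(-2), -8)² = ((-38 - 3)/(26 - 8))² = (-41/18)² = 1681/324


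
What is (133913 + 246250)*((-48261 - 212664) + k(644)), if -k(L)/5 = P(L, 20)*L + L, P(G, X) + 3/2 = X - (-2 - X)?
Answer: -149995212465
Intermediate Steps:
P(G, X) = 1/2 + 2*X (P(G, X) = -3/2 + (X - (-2 - X)) = -3/2 + (X + (2 + X)) = -3/2 + (2 + 2*X) = 1/2 + 2*X)
k(L) = -415*L/2 (k(L) = -5*((1/2 + 2*20)*L + L) = -5*((1/2 + 40)*L + L) = -5*(81*L/2 + L) = -415*L/2)
(133913 + 246250)*((-48261 - 212664) + k(644)) = (133913 + 246250)*((-48261 - 212664) - 415/2*644) = 380163*(-260925 - 133630) = 380163*(-394555) = -149995212465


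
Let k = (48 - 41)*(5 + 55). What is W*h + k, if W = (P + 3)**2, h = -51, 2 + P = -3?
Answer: 216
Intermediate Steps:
P = -5 (P = -2 - 3 = -5)
k = 420 (k = 7*60 = 420)
W = 4 (W = (-5 + 3)**2 = (-2)**2 = 4)
W*h + k = 4*(-51) + 420 = -204 + 420 = 216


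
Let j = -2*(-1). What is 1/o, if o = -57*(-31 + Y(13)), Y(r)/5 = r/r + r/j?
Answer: -2/741 ≈ -0.0026991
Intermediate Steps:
j = 2
Y(r) = 5 + 5*r/2 (Y(r) = 5*(r/r + r/2) = 5*(1 + r*(½)) = 5*(1 + r/2) = 5 + 5*r/2)
o = -741/2 (o = -57*(-31 + (5 + (5/2)*13)) = -57*(-31 + (5 + 65/2)) = -57*(-31 + 75/2) = -57*13/2 = -741/2 ≈ -370.50)
1/o = 1/(-741/2) = -2/741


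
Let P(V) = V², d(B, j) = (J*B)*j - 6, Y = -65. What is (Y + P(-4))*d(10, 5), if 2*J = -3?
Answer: 3969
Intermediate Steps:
J = -3/2 (J = (½)*(-3) = -3/2 ≈ -1.5000)
d(B, j) = -6 - 3*B*j/2 (d(B, j) = (-3*B/2)*j - 6 = -3*B*j/2 - 6 = -6 - 3*B*j/2)
(Y + P(-4))*d(10, 5) = (-65 + (-4)²)*(-6 - 3/2*10*5) = (-65 + 16)*(-6 - 75) = -49*(-81) = 3969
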